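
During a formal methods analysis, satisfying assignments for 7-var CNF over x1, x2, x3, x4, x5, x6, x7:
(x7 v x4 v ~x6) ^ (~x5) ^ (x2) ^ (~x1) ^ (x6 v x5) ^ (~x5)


CNF with 6 clauses over 7 vars (128 assignments).
An assignment satisfies CNF iff every clause has >=1 true literal.
Check each row (bits = x1,x2,x3,x4,x5,x6,x7; clause T/F shown):
  row 0 [0000000]: clauses=TTFTFT -> 0
  row 1 [0000001]: clauses=TTFTFT -> 0
  row 2 [0000010]: clauses=FTFTTT -> 0
  row 3 [0000011]: clauses=TTFTTT -> 0
  row 4 [0000100]: clauses=TFFTTF -> 0
  (every remaining row is evaluated the same way; all 128 results are listed next)
Full result column, 8 rows per line (x1,x2,x3,x4 fixed per line; x5,x6,x7 runs 000..111 left to right):
  rows 0-7 [x1,x2,x3,x4=0000]: 00000000  (ones: 0)
  rows 8-15 [x1,x2,x3,x4=0001]: 00000000  (ones: 0)
  rows 16-23 [x1,x2,x3,x4=0010]: 00000000  (ones: 0)
  rows 24-31 [x1,x2,x3,x4=0011]: 00000000  (ones: 0)
  rows 32-39 [x1,x2,x3,x4=0100]: 00010000  (ones: 1)
  rows 40-47 [x1,x2,x3,x4=0101]: 00110000  (ones: 2)
  rows 48-55 [x1,x2,x3,x4=0110]: 00010000  (ones: 1)
  rows 56-63 [x1,x2,x3,x4=0111]: 00110000  (ones: 2)
  rows 64-71 [x1,x2,x3,x4=1000]: 00000000  (ones: 0)
  rows 72-79 [x1,x2,x3,x4=1001]: 00000000  (ones: 0)
  rows 80-87 [x1,x2,x3,x4=1010]: 00000000  (ones: 0)
  rows 88-95 [x1,x2,x3,x4=1011]: 00000000  (ones: 0)
  rows 96-103 [x1,x2,x3,x4=1100]: 00000000  (ones: 0)
  rows 104-111 [x1,x2,x3,x4=1101]: 00000000  (ones: 0)
  rows 112-119 [x1,x2,x3,x4=1110]: 00000000  (ones: 0)
  rows 120-127 [x1,x2,x3,x4=1111]: 00000000  (ones: 0)
Satisfying assignments = 0+0+0+0+1+2+1+2+0+0+0+0+0+0+0+0 = 6

6


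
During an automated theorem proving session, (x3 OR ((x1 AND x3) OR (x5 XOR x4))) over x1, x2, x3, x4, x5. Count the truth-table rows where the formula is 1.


Formula: (x3 OR ((x1 AND x3) OR (x5 XOR x4))) over 5 vars (32 rows)
Evaluate each row (x1, x2, x3, x4, x5 as bits, MSB first):
  row 0 [00000]: (0 OR ((0 AND 0) OR (0 XOR 0))) -> 0
  row 1 [00001]: (0 OR ((0 AND 0) OR (1 XOR 0))) -> 1
  row 2 [00010]: (0 OR ((0 AND 0) OR (0 XOR 1))) -> 1
  row 3 [00011]: (0 OR ((0 AND 0) OR (1 XOR 1))) -> 0
  row 4 [00100]: (1 OR ((0 AND 1) OR (0 XOR 0))) -> 1
  row 5 [00101]: (1 OR ((0 AND 1) OR (1 XOR 0))) -> 1
  row 6 [00110]: (1 OR ((0 AND 1) OR (0 XOR 1))) -> 1
  row 7 [00111]: (1 OR ((0 AND 1) OR (1 XOR 1))) -> 1
  row 8 [01000]: (0 OR ((0 AND 0) OR (0 XOR 0))) -> 0
  row 9 [01001]: (0 OR ((0 AND 0) OR (1 XOR 0))) -> 1
  row 10 [01010]: (0 OR ((0 AND 0) OR (0 XOR 1))) -> 1
  row 11 [01011]: (0 OR ((0 AND 0) OR (1 XOR 1))) -> 0
  row 12 [01100]: (1 OR ((0 AND 1) OR (0 XOR 0))) -> 1
  row 13 [01101]: (1 OR ((0 AND 1) OR (1 XOR 0))) -> 1
  row 14 [01110]: (1 OR ((0 AND 1) OR (0 XOR 1))) -> 1
  row 15 [01111]: (1 OR ((0 AND 1) OR (1 XOR 1))) -> 1
  row 16 [10000]: (0 OR ((1 AND 0) OR (0 XOR 0))) -> 0
  row 17 [10001]: (0 OR ((1 AND 0) OR (1 XOR 0))) -> 1
  row 18 [10010]: (0 OR ((1 AND 0) OR (0 XOR 1))) -> 1
  row 19 [10011]: (0 OR ((1 AND 0) OR (1 XOR 1))) -> 0
  row 20 [10100]: (1 OR ((1 AND 1) OR (0 XOR 0))) -> 1
  row 21 [10101]: (1 OR ((1 AND 1) OR (1 XOR 0))) -> 1
  row 22 [10110]: (1 OR ((1 AND 1) OR (0 XOR 1))) -> 1
  row 23 [10111]: (1 OR ((1 AND 1) OR (1 XOR 1))) -> 1
  row 24 [11000]: (0 OR ((1 AND 0) OR (0 XOR 0))) -> 0
  row 25 [11001]: (0 OR ((1 AND 0) OR (1 XOR 0))) -> 1
  row 26 [11010]: (0 OR ((1 AND 0) OR (0 XOR 1))) -> 1
  row 27 [11011]: (0 OR ((1 AND 0) OR (1 XOR 1))) -> 0
  row 28 [11100]: (1 OR ((1 AND 1) OR (0 XOR 0))) -> 1
  row 29 [11101]: (1 OR ((1 AND 1) OR (1 XOR 0))) -> 1
  row 30 [11110]: (1 OR ((1 AND 1) OR (0 XOR 1))) -> 1
  row 31 [11111]: (1 OR ((1 AND 1) OR (1 XOR 1))) -> 1
Full result column, 8 rows per line (x1,x2 fixed per line; x3,x4,x5 runs 000..111 left to right):
  rows 0-7 [x1,x2=00]: 01101111  (ones: 6)
  rows 8-15 [x1,x2=01]: 01101111  (ones: 6)
  rows 16-23 [x1,x2=10]: 01101111  (ones: 6)
  rows 24-31 [x1,x2=11]: 01101111  (ones: 6)
Count of 1-rows = 6+6+6+6 = 24

24


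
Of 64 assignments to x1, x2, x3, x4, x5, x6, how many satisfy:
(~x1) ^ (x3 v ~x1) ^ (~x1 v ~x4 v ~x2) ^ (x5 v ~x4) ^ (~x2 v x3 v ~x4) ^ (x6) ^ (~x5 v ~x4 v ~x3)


CNF with 7 clauses over 6 vars (64 assignments).
An assignment satisfies CNF iff every clause has >=1 true literal.
Check each row (bits = x1,x2,x3,x4,x5,x6; clause T/F shown):
  row 0 [000000]: clauses=TTTTTFT -> 0
  row 1 [000001]: clauses=TTTTTTT -> 1
  row 2 [000010]: clauses=TTTTTFT -> 0
  row 3 [000011]: clauses=TTTTTTT -> 1
  row 4 [000100]: clauses=TTTFTFT -> 0
  (every remaining row is evaluated the same way; all 64 results are listed next)
Full result column, 8 rows per line (x1,x2,x3 fixed per line; x4,x5,x6 runs 000..111 left to right):
  rows 0-7 [x1,x2,x3=000]: 01010001  (ones: 3)
  rows 8-15 [x1,x2,x3=001]: 01010000  (ones: 2)
  rows 16-23 [x1,x2,x3=010]: 01010000  (ones: 2)
  rows 24-31 [x1,x2,x3=011]: 01010000  (ones: 2)
  rows 32-39 [x1,x2,x3=100]: 00000000  (ones: 0)
  rows 40-47 [x1,x2,x3=101]: 00000000  (ones: 0)
  rows 48-55 [x1,x2,x3=110]: 00000000  (ones: 0)
  rows 56-63 [x1,x2,x3=111]: 00000000  (ones: 0)
Satisfying assignments = 3+2+2+2+0+0+0+0 = 9

9


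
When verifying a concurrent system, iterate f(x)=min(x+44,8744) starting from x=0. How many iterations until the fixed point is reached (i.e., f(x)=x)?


Step 1: x=0, cap=8744, increment=44
Step 2: x grows by 44 each step until capped at 8744; fixed point is x=8744
Step 3: iterations = ceil(8744/44) = 199

199


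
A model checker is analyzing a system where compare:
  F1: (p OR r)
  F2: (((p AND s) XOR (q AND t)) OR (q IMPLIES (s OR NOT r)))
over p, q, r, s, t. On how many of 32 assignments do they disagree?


F1 = (p OR r)
F2 = (((p AND s) XOR (q AND t)) OR (q IMPLIES (s OR NOT r)))
Evaluate both on each of 32 rows (bits = p,q,r,s,t):
  row 0 [00000]: F1=0 F2=1 (differ) -> 1
  row 1 [00001]: F1=0 F2=1 (differ) -> 1
  row 2 [00010]: F1=0 F2=1 (differ) -> 1
  row 3 [00011]: F1=0 F2=1 (differ) -> 1
  row 4 [00100]: F1=1 F2=1 -> 0
  row 5 [00101]: F1=1 F2=1 -> 0
  row 6 [00110]: F1=1 F2=1 -> 0
  row 7 [00111]: F1=1 F2=1 -> 0
  row 8 [01000]: F1=0 F2=1 (differ) -> 1
  row 9 [01001]: F1=0 F2=1 (differ) -> 1
  row 10 [01010]: F1=0 F2=1 (differ) -> 1
  row 11 [01011]: F1=0 F2=1 (differ) -> 1
  row 12 [01100]: F1=1 F2=0 (differ) -> 1
  row 13 [01101]: F1=1 F2=1 -> 0
  row 14 [01110]: F1=1 F2=1 -> 0
  row 15 [01111]: F1=1 F2=1 -> 0
  row 16 [10000]: F1=1 F2=1 -> 0
  row 17 [10001]: F1=1 F2=1 -> 0
  row 18 [10010]: F1=1 F2=1 -> 0
  row 19 [10011]: F1=1 F2=1 -> 0
  row 20 [10100]: F1=1 F2=1 -> 0
  row 21 [10101]: F1=1 F2=1 -> 0
  row 22 [10110]: F1=1 F2=1 -> 0
  row 23 [10111]: F1=1 F2=1 -> 0
  row 24 [11000]: F1=1 F2=1 -> 0
  row 25 [11001]: F1=1 F2=1 -> 0
  row 26 [11010]: F1=1 F2=1 -> 0
  row 27 [11011]: F1=1 F2=1 -> 0
  row 28 [11100]: F1=1 F2=0 (differ) -> 1
  row 29 [11101]: F1=1 F2=1 -> 0
  row 30 [11110]: F1=1 F2=1 -> 0
  row 31 [11111]: F1=1 F2=1 -> 0
Full result column, 8 rows per line (p,q fixed per line; r,s,t runs 000..111 left to right):
  rows 0-7 [p,q=00]: 11110000  (ones: 4)
  rows 8-15 [p,q=01]: 11111000  (ones: 5)
  rows 16-23 [p,q=10]: 00000000  (ones: 0)
  rows 24-31 [p,q=11]: 00001000  (ones: 1)
Disagreements = 4+5+0+1 = 10

10


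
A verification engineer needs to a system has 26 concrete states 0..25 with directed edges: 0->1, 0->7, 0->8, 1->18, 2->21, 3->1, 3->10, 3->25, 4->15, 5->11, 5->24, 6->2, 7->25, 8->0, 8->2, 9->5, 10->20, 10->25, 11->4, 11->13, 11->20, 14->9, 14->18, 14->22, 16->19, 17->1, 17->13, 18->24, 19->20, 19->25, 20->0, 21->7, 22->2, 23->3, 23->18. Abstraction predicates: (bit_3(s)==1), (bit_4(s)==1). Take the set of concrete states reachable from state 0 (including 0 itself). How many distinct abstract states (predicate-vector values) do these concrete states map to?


BFS from 0:
Concrete reachable: {0, 1, 2, 7, 8, 18, 21, 24, 25}
Abstract via predicates (bit_3(s)==1), (bit_4(s)==1):
  (0,0) <- {0, 1, 2, 7}
  (0,1) <- {18, 21}
  (1,0) <- {8}
  (1,1) <- {24, 25}
Distinct abstract states = 4

4


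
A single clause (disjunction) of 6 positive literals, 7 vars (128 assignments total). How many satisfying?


Step 1: Total=2^7=128
Step 2: Unsat when all 6 false: 2^1=2
Step 3: Sat=128-2=126

126


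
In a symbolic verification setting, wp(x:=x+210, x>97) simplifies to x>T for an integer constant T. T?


Formula: wp(x:=E, P) = P[E/x] (substitute E for x in postcondition)
Step 1: Postcondition: x>97
Step 2: Substitute x+210 for x: x+210>97
Step 3: Solve for x: x > 97-210 = -113

-113


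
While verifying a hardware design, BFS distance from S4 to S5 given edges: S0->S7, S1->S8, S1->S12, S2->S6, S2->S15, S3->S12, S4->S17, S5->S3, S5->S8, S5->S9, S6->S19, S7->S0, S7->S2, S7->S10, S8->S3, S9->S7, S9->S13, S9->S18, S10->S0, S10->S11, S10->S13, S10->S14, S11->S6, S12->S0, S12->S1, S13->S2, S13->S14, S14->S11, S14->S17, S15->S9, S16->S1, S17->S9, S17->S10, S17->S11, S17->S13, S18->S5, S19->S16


BFS layer-by-layer from S4:
  dist 0: {S4}
  dist 1: {S17}
  dist 2: {S9, S10, S11, S13}
  dist 3: {S0, S2, S6, S7, S14, S18}
  dist 4: {S5, S15, S19}
  -> S5 reached at distance 4
Shortest path length = 4

4


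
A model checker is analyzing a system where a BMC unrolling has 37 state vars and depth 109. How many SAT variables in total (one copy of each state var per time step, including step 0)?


BMC unrolls to depth k, creating one copy of each state var for steps 0..k.
Step count = 109 + 1 = 110 (steps 0 through 109)
Vars per step = 37
Total = 37 * 110 = 4070

4070


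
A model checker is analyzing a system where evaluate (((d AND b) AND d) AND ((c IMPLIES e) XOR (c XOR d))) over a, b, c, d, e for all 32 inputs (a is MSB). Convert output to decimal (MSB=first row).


Formula: (((d AND b) AND d) AND ((c IMPLIES e) XOR (c XOR d))) over a, b, c, d, e (32 rows)
Evaluate each row (bits = a,b,c,d,e, MSB first):
  row 0 [00000]: (((0 AND 0) AND 0) AND ((0 IMPLIES 0) XOR (0 XOR 0))) -> 0
  row 1 [00001]: (((0 AND 0) AND 0) AND ((0 IMPLIES 1) XOR (0 XOR 0))) -> 0
  row 2 [00010]: (((1 AND 0) AND 1) AND ((0 IMPLIES 0) XOR (0 XOR 1))) -> 0
  row 3 [00011]: (((1 AND 0) AND 1) AND ((0 IMPLIES 1) XOR (0 XOR 1))) -> 0
  row 4 [00100]: (((0 AND 0) AND 0) AND ((1 IMPLIES 0) XOR (1 XOR 0))) -> 0
  row 5 [00101]: (((0 AND 0) AND 0) AND ((1 IMPLIES 1) XOR (1 XOR 0))) -> 0
  row 6 [00110]: (((1 AND 0) AND 1) AND ((1 IMPLIES 0) XOR (1 XOR 1))) -> 0
  row 7 [00111]: (((1 AND 0) AND 1) AND ((1 IMPLIES 1) XOR (1 XOR 1))) -> 0
  row 8 [01000]: (((0 AND 1) AND 0) AND ((0 IMPLIES 0) XOR (0 XOR 0))) -> 0
  row 9 [01001]: (((0 AND 1) AND 0) AND ((0 IMPLIES 1) XOR (0 XOR 0))) -> 0
  row 10 [01010]: (((1 AND 1) AND 1) AND ((0 IMPLIES 0) XOR (0 XOR 1))) -> 0
  row 11 [01011]: (((1 AND 1) AND 1) AND ((0 IMPLIES 1) XOR (0 XOR 1))) -> 0
  row 12 [01100]: (((0 AND 1) AND 0) AND ((1 IMPLIES 0) XOR (1 XOR 0))) -> 0
  row 13 [01101]: (((0 AND 1) AND 0) AND ((1 IMPLIES 1) XOR (1 XOR 0))) -> 0
  row 14 [01110]: (((1 AND 1) AND 1) AND ((1 IMPLIES 0) XOR (1 XOR 1))) -> 0
  row 15 [01111]: (((1 AND 1) AND 1) AND ((1 IMPLIES 1) XOR (1 XOR 1))) -> 1
  row 16 [10000]: (((0 AND 0) AND 0) AND ((0 IMPLIES 0) XOR (0 XOR 0))) -> 0
  row 17 [10001]: (((0 AND 0) AND 0) AND ((0 IMPLIES 1) XOR (0 XOR 0))) -> 0
  row 18 [10010]: (((1 AND 0) AND 1) AND ((0 IMPLIES 0) XOR (0 XOR 1))) -> 0
  row 19 [10011]: (((1 AND 0) AND 1) AND ((0 IMPLIES 1) XOR (0 XOR 1))) -> 0
  row 20 [10100]: (((0 AND 0) AND 0) AND ((1 IMPLIES 0) XOR (1 XOR 0))) -> 0
  row 21 [10101]: (((0 AND 0) AND 0) AND ((1 IMPLIES 1) XOR (1 XOR 0))) -> 0
  row 22 [10110]: (((1 AND 0) AND 1) AND ((1 IMPLIES 0) XOR (1 XOR 1))) -> 0
  row 23 [10111]: (((1 AND 0) AND 1) AND ((1 IMPLIES 1) XOR (1 XOR 1))) -> 0
  row 24 [11000]: (((0 AND 1) AND 0) AND ((0 IMPLIES 0) XOR (0 XOR 0))) -> 0
  row 25 [11001]: (((0 AND 1) AND 0) AND ((0 IMPLIES 1) XOR (0 XOR 0))) -> 0
  row 26 [11010]: (((1 AND 1) AND 1) AND ((0 IMPLIES 0) XOR (0 XOR 1))) -> 0
  row 27 [11011]: (((1 AND 1) AND 1) AND ((0 IMPLIES 1) XOR (0 XOR 1))) -> 0
  row 28 [11100]: (((0 AND 1) AND 0) AND ((1 IMPLIES 0) XOR (1 XOR 0))) -> 0
  row 29 [11101]: (((0 AND 1) AND 0) AND ((1 IMPLIES 1) XOR (1 XOR 0))) -> 0
  row 30 [11110]: (((1 AND 1) AND 1) AND ((1 IMPLIES 0) XOR (1 XOR 1))) -> 0
  row 31 [11111]: (((1 AND 1) AND 1) AND ((1 IMPLIES 1) XOR (1 XOR 1))) -> 1
Full result column, 4 rows per line (a,b,c fixed per line; d,e runs 00..11 left to right):
  rows 0-3 [a,b,c=000]: 0000  = hex 0
  rows 4-7 [a,b,c=001]: 0000  = hex 0
  rows 8-11 [a,b,c=010]: 0000  = hex 0
  rows 12-15 [a,b,c=011]: 0001  = hex 1
  rows 16-19 [a,b,c=100]: 0000  = hex 0
  rows 20-23 [a,b,c=101]: 0000  = hex 0
  rows 24-27 [a,b,c=110]: 0000  = hex 0
  rows 28-31 [a,b,c=111]: 0001  = hex 1
Output column (row 0 .. row 31) = 00000000000000010000000000000001
Output column grouped in 4s = 0000 0000 0000 0001 0000 0000 0000 0001 = 0x00010001
Convert to decimal digit by digit (value = value*16 + digit):
  0 -> 0
  0*16 + 0 = 0
  0*16 + 0 = 0
  0*16 + 1 = 1
  1*16 + 0 = 16
  16*16 + 0 = 256
  256*16 + 0 = 4096
  4096*16 + 1 = 65537
Decimal = 65537

65537


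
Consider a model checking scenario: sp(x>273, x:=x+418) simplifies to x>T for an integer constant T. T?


Formula: sp(P, x:=E) = exists old_x. (x = E[old_x/x]) AND P[old_x/x] (old_x is the value of x before the assignment; eliminate old_x by solving x = E[old_x/x] for old_x)
Step 1: Precondition P: x>273, i.e. old_x > 273
Step 2: Assignment gives x = old_x + 418, so old_x = x - 418
Step 3: Substitute into P: x - 418 > 273
Step 4: Simplify: x > 273+418 = 691

691


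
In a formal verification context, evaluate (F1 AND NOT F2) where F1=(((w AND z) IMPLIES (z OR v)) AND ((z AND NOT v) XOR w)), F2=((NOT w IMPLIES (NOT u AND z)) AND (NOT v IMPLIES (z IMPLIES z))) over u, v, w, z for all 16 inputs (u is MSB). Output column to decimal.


F1 = (((w AND z) IMPLIES (z OR v)) AND ((z AND NOT v) XOR w))
F2 = ((NOT w IMPLIES (NOT u AND z)) AND (NOT v IMPLIES (z IMPLIES z)))
Counterexample to F1=>F2 is where F1=1 and F2=0.
Evaluate each row (bits = u,v,w,z, MSB first):
  row 0 [0000]: F1=0 F2=0 -> F1&~F2 -> 0
  row 1 [0001]: F1=1 F2=1 -> F1&~F2 -> 0
  row 2 [0010]: F1=1 F2=1 -> F1&~F2 -> 0
  row 3 [0011]: F1=0 F2=1 -> F1&~F2 -> 0
  row 4 [0100]: F1=0 F2=0 -> F1&~F2 -> 0
  row 5 [0101]: F1=0 F2=1 -> F1&~F2 -> 0
  row 6 [0110]: F1=1 F2=1 -> F1&~F2 -> 0
  row 7 [0111]: F1=1 F2=1 -> F1&~F2 -> 0
  row 8 [1000]: F1=0 F2=0 -> F1&~F2 -> 0
  row 9 [1001]: F1=1 F2=0 -> F1&~F2 -> 1
  row 10 [1010]: F1=1 F2=1 -> F1&~F2 -> 0
  row 11 [1011]: F1=0 F2=1 -> F1&~F2 -> 0
  row 12 [1100]: F1=0 F2=0 -> F1&~F2 -> 0
  row 13 [1101]: F1=0 F2=0 -> F1&~F2 -> 0
  row 14 [1110]: F1=1 F2=1 -> F1&~F2 -> 0
  row 15 [1111]: F1=1 F2=1 -> F1&~F2 -> 0
Full result column, 4 rows per line (u,v fixed per line; w,z runs 00..11 left to right):
  rows 0-3 [u,v=00]: 0000  = hex 0
  rows 4-7 [u,v=01]: 0000  = hex 0
  rows 8-11 [u,v=10]: 0100  = hex 4
  rows 12-15 [u,v=11]: 0000  = hex 0
Counterexample vector (row 0 .. row 15) = 0000000001000000
Output column grouped in 4s = 0000 0000 0100 0000 = 0x0040
Convert to decimal digit by digit (value = value*16 + digit):
  0 -> 0
  0*16 + 0 = 0
  0*16 + 4 = 4
  4*16 + 0 = 64
Decimal = 64

64


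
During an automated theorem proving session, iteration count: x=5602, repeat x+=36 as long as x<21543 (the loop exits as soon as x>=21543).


Step 1: x goes from 5602 toward 21543 by 36; the body runs while x<21543, so iterations = ceil((bound-start)/step)
Step 2: Distance=15941
Step 3: ceil(15941/36)=443

443


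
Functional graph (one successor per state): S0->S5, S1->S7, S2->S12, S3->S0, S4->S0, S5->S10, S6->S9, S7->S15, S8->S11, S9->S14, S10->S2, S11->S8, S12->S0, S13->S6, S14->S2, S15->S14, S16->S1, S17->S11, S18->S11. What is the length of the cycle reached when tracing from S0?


Trace from S0 until a state repeats:
  S0 -> S5 -> S10 -> S2 -> S12 -> S0
S0 first seen at step 0, revisited at step 5.
Cycle length = 5 - 0 = 5

5


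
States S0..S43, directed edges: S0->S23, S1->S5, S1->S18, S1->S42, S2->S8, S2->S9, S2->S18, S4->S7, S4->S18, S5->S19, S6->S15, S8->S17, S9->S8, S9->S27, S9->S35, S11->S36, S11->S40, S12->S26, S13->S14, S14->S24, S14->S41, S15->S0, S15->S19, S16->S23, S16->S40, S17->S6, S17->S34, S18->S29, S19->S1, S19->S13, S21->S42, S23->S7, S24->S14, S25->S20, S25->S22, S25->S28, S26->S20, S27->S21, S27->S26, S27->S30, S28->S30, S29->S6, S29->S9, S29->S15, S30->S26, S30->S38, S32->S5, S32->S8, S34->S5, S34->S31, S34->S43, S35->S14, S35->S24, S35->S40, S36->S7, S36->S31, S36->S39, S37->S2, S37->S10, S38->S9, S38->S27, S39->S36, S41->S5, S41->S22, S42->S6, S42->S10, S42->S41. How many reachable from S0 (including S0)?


BFS from S0:
  layer 0: {S0}
  layer 1: {S23}
  layer 2: {S7}
Reachable set: {S0, S7, S23}
Count = 3

3


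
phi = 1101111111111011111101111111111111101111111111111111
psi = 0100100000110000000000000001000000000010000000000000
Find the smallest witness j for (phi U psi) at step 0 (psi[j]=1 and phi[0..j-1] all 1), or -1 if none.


(phi U psi) at 0: need smallest j with psi[j]=1 and phi[i]=1 for all i in [0,j).
Scan from step 0:
  step 0: phi=1, psi=0 -> continue
  step 1: psi=1 and phi held for [0,1) -> witness found
Witness step = 1

1


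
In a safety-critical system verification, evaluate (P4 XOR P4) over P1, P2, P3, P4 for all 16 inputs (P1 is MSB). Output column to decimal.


Formula: (P4 XOR P4) over P1, P2, P3, P4 (16 rows)
Evaluate each row (bits = P1,P2,P3,P4, MSB first):
  row 0 [0000]: (0 XOR 0) -> 0
  row 1 [0001]: (1 XOR 1) -> 0
  row 2 [0010]: (0 XOR 0) -> 0
  row 3 [0011]: (1 XOR 1) -> 0
  row 4 [0100]: (0 XOR 0) -> 0
  row 5 [0101]: (1 XOR 1) -> 0
  row 6 [0110]: (0 XOR 0) -> 0
  row 7 [0111]: (1 XOR 1) -> 0
  row 8 [1000]: (0 XOR 0) -> 0
  row 9 [1001]: (1 XOR 1) -> 0
  row 10 [1010]: (0 XOR 0) -> 0
  row 11 [1011]: (1 XOR 1) -> 0
  row 12 [1100]: (0 XOR 0) -> 0
  row 13 [1101]: (1 XOR 1) -> 0
  row 14 [1110]: (0 XOR 0) -> 0
  row 15 [1111]: (1 XOR 1) -> 0
Full result column, 4 rows per line (P1,P2 fixed per line; P3,P4 runs 00..11 left to right):
  rows 0-3 [P1,P2=00]: 0000  = hex 0
  rows 4-7 [P1,P2=01]: 0000  = hex 0
  rows 8-11 [P1,P2=10]: 0000  = hex 0
  rows 12-15 [P1,P2=11]: 0000  = hex 0
Output column (row 0 .. row 15) = 0000000000000000
Output column grouped in 4s = 0000 0000 0000 0000 = 0x0000
Convert to decimal digit by digit (value = value*16 + digit):
  0 -> 0
  0*16 + 0 = 0
  0*16 + 0 = 0
  0*16 + 0 = 0
Decimal = 0

0


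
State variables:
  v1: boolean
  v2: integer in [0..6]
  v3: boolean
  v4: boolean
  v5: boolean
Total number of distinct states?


State space = product of domain sizes of all variables.
Domain sizes:
  v1 (boolean): 2
  v2 (integer in [0..6]): 7
  v3 (boolean): 2
  v4 (boolean): 2
  v5 (boolean): 2
Product = 2 * 7 * 2 * 2 * 2 = 112

112


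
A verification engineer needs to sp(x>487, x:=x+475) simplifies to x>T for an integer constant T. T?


Formula: sp(P, x:=E) = exists old_x. (x = E[old_x/x]) AND P[old_x/x] (old_x is the value of x before the assignment; eliminate old_x by solving x = E[old_x/x] for old_x)
Step 1: Precondition P: x>487, i.e. old_x > 487
Step 2: Assignment gives x = old_x + 475, so old_x = x - 475
Step 3: Substitute into P: x - 475 > 487
Step 4: Simplify: x > 487+475 = 962

962


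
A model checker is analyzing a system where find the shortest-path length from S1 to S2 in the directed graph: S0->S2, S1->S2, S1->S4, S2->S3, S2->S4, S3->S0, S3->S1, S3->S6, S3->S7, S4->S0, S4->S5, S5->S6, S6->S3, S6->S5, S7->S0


BFS layer-by-layer from S1:
  dist 0: {S1}
  dist 1: {S2, S4}
  -> S2 reached at distance 1
Shortest path length = 1

1


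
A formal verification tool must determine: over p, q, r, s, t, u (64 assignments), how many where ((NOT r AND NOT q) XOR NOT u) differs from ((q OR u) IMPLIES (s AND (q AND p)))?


F1 = ((NOT r AND NOT q) XOR NOT u)
F2 = ((q OR u) IMPLIES (s AND (q AND p)))
Evaluate both on each of 64 rows (bits = p,q,r,s,t,u):
  row 0 [000000]: F1=0 F2=1 (differ) -> 1
  row 1 [000001]: F1=1 F2=0 (differ) -> 1
  row 2 [000010]: F1=0 F2=1 (differ) -> 1
  row 3 [000011]: F1=1 F2=0 (differ) -> 1
  row 4 [000100]: F1=0 F2=1 (differ) -> 1
  (every remaining row is evaluated the same way; all 64 results are listed next)
Full result column, 8 rows per line (p,q,r fixed per line; s,t,u runs 000..111 left to right):
  rows 0-7 [p,q,r=000]: 11111111  (ones: 8)
  rows 8-15 [p,q,r=001]: 00000000  (ones: 0)
  rows 16-23 [p,q,r=010]: 10101010  (ones: 4)
  rows 24-31 [p,q,r=011]: 10101010  (ones: 4)
  rows 32-39 [p,q,r=100]: 11111111  (ones: 8)
  rows 40-47 [p,q,r=101]: 00000000  (ones: 0)
  rows 48-55 [p,q,r=110]: 10100101  (ones: 4)
  rows 56-63 [p,q,r=111]: 10100101  (ones: 4)
Disagreements = 8+0+4+4+8+0+4+4 = 32

32


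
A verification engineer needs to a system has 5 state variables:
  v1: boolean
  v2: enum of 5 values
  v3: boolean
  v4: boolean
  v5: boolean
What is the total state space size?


State space = product of domain sizes of all variables.
Domain sizes:
  v1 (boolean): 2
  v2 (enum of 5 values): 5
  v3 (boolean): 2
  v4 (boolean): 2
  v5 (boolean): 2
Product = 2 * 5 * 2 * 2 * 2 = 80

80


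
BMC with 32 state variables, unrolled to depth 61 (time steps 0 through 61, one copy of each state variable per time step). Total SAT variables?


BMC unrolls to depth k, creating one copy of each state var for steps 0..k.
Step count = 61 + 1 = 62 (steps 0 through 61)
Vars per step = 32
Total = 32 * 62 = 1984

1984


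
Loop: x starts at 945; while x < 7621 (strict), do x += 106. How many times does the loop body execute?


Step 1: x goes from 945 toward 7621 by 106; the body runs while x<7621, so iterations = ceil((bound-start)/step)
Step 2: Distance=6676
Step 3: ceil(6676/106)=63

63


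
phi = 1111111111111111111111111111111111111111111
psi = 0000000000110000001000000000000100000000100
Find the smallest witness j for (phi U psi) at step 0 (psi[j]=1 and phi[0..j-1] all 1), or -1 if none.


(phi U psi) at 0: need smallest j with psi[j]=1 and phi[i]=1 for all i in [0,j).
Scan from step 0:
  step 0: phi=1, psi=0 -> continue
  step 1: phi=1, psi=0 -> continue
  step 2: phi=1, psi=0 -> continue
  step 3: phi=1, psi=0 -> continue
  step 10: psi=1 and phi held for [0,10) -> witness found
Witness step = 10

10


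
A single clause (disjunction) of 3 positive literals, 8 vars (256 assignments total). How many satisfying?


Step 1: Total=2^8=256
Step 2: Unsat when all 3 false: 2^5=32
Step 3: Sat=256-32=224

224


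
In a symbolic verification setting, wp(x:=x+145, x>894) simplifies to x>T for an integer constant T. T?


Formula: wp(x:=E, P) = P[E/x] (substitute E for x in postcondition)
Step 1: Postcondition: x>894
Step 2: Substitute x+145 for x: x+145>894
Step 3: Solve for x: x > 894-145 = 749

749


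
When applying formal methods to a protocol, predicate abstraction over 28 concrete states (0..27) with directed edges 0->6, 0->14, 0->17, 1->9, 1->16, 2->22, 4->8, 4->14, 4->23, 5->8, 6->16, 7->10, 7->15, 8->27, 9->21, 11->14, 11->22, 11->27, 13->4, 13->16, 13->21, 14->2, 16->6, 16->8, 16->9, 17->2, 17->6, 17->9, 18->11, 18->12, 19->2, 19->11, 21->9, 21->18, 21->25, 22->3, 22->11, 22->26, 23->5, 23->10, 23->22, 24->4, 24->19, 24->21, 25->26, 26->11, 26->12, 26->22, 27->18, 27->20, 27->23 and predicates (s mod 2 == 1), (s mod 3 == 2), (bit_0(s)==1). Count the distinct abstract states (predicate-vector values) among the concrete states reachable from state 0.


BFS from 0:
Concrete reachable: {0, 2, 3, 5, 6, 8, 9, 10, 11, 12, 14, 16, 17, 18, 20, 21, 22, 23, 25, 26, 27}
Abstract via predicates (s mod 2 == 1), (s mod 3 == 2), (bit_0(s)==1):
  (0,0,0) <- {0, 6, 10, 12, 16, 18, 22}
  (0,1,0) <- {2, 8, 14, 20, 26}
  (1,0,1) <- {3, 9, 21, 25, 27}
  (1,1,1) <- {5, 11, 17, 23}
Distinct abstract states = 4

4


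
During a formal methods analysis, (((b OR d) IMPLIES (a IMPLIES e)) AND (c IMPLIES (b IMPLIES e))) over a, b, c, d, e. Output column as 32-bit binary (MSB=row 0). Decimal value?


Formula: (((b OR d) IMPLIES (a IMPLIES e)) AND (c IMPLIES (b IMPLIES e))) over a, b, c, d, e (32 rows)
Evaluate each row (bits = a,b,c,d,e, MSB first):
  row 0 [00000]: (((0 OR 0) IMPLIES (0 IMPLIES 0)) AND (0 IMPLIES (0 IMPLIES 0))) -> 1
  row 1 [00001]: (((0 OR 0) IMPLIES (0 IMPLIES 1)) AND (0 IMPLIES (0 IMPLIES 1))) -> 1
  row 2 [00010]: (((0 OR 1) IMPLIES (0 IMPLIES 0)) AND (0 IMPLIES (0 IMPLIES 0))) -> 1
  row 3 [00011]: (((0 OR 1) IMPLIES (0 IMPLIES 1)) AND (0 IMPLIES (0 IMPLIES 1))) -> 1
  row 4 [00100]: (((0 OR 0) IMPLIES (0 IMPLIES 0)) AND (1 IMPLIES (0 IMPLIES 0))) -> 1
  row 5 [00101]: (((0 OR 0) IMPLIES (0 IMPLIES 1)) AND (1 IMPLIES (0 IMPLIES 1))) -> 1
  row 6 [00110]: (((0 OR 1) IMPLIES (0 IMPLIES 0)) AND (1 IMPLIES (0 IMPLIES 0))) -> 1
  row 7 [00111]: (((0 OR 1) IMPLIES (0 IMPLIES 1)) AND (1 IMPLIES (0 IMPLIES 1))) -> 1
  row 8 [01000]: (((1 OR 0) IMPLIES (0 IMPLIES 0)) AND (0 IMPLIES (1 IMPLIES 0))) -> 1
  row 9 [01001]: (((1 OR 0) IMPLIES (0 IMPLIES 1)) AND (0 IMPLIES (1 IMPLIES 1))) -> 1
  row 10 [01010]: (((1 OR 1) IMPLIES (0 IMPLIES 0)) AND (0 IMPLIES (1 IMPLIES 0))) -> 1
  row 11 [01011]: (((1 OR 1) IMPLIES (0 IMPLIES 1)) AND (0 IMPLIES (1 IMPLIES 1))) -> 1
  row 12 [01100]: (((1 OR 0) IMPLIES (0 IMPLIES 0)) AND (1 IMPLIES (1 IMPLIES 0))) -> 0
  row 13 [01101]: (((1 OR 0) IMPLIES (0 IMPLIES 1)) AND (1 IMPLIES (1 IMPLIES 1))) -> 1
  row 14 [01110]: (((1 OR 1) IMPLIES (0 IMPLIES 0)) AND (1 IMPLIES (1 IMPLIES 0))) -> 0
  row 15 [01111]: (((1 OR 1) IMPLIES (0 IMPLIES 1)) AND (1 IMPLIES (1 IMPLIES 1))) -> 1
  row 16 [10000]: (((0 OR 0) IMPLIES (1 IMPLIES 0)) AND (0 IMPLIES (0 IMPLIES 0))) -> 1
  row 17 [10001]: (((0 OR 0) IMPLIES (1 IMPLIES 1)) AND (0 IMPLIES (0 IMPLIES 1))) -> 1
  row 18 [10010]: (((0 OR 1) IMPLIES (1 IMPLIES 0)) AND (0 IMPLIES (0 IMPLIES 0))) -> 0
  row 19 [10011]: (((0 OR 1) IMPLIES (1 IMPLIES 1)) AND (0 IMPLIES (0 IMPLIES 1))) -> 1
  row 20 [10100]: (((0 OR 0) IMPLIES (1 IMPLIES 0)) AND (1 IMPLIES (0 IMPLIES 0))) -> 1
  row 21 [10101]: (((0 OR 0) IMPLIES (1 IMPLIES 1)) AND (1 IMPLIES (0 IMPLIES 1))) -> 1
  row 22 [10110]: (((0 OR 1) IMPLIES (1 IMPLIES 0)) AND (1 IMPLIES (0 IMPLIES 0))) -> 0
  row 23 [10111]: (((0 OR 1) IMPLIES (1 IMPLIES 1)) AND (1 IMPLIES (0 IMPLIES 1))) -> 1
  row 24 [11000]: (((1 OR 0) IMPLIES (1 IMPLIES 0)) AND (0 IMPLIES (1 IMPLIES 0))) -> 0
  row 25 [11001]: (((1 OR 0) IMPLIES (1 IMPLIES 1)) AND (0 IMPLIES (1 IMPLIES 1))) -> 1
  row 26 [11010]: (((1 OR 1) IMPLIES (1 IMPLIES 0)) AND (0 IMPLIES (1 IMPLIES 0))) -> 0
  row 27 [11011]: (((1 OR 1) IMPLIES (1 IMPLIES 1)) AND (0 IMPLIES (1 IMPLIES 1))) -> 1
  row 28 [11100]: (((1 OR 0) IMPLIES (1 IMPLIES 0)) AND (1 IMPLIES (1 IMPLIES 0))) -> 0
  row 29 [11101]: (((1 OR 0) IMPLIES (1 IMPLIES 1)) AND (1 IMPLIES (1 IMPLIES 1))) -> 1
  row 30 [11110]: (((1 OR 1) IMPLIES (1 IMPLIES 0)) AND (1 IMPLIES (1 IMPLIES 0))) -> 0
  row 31 [11111]: (((1 OR 1) IMPLIES (1 IMPLIES 1)) AND (1 IMPLIES (1 IMPLIES 1))) -> 1
Full result column, 4 rows per line (a,b,c fixed per line; d,e runs 00..11 left to right):
  rows 0-3 [a,b,c=000]: 1111  = hex F
  rows 4-7 [a,b,c=001]: 1111  = hex F
  rows 8-11 [a,b,c=010]: 1111  = hex F
  rows 12-15 [a,b,c=011]: 0101  = hex 5
  rows 16-19 [a,b,c=100]: 1101  = hex D
  rows 20-23 [a,b,c=101]: 1101  = hex D
  rows 24-27 [a,b,c=110]: 0101  = hex 5
  rows 28-31 [a,b,c=111]: 0101  = hex 5
Output column (row 0 .. row 31) = 11111111111101011101110101010101
Output column grouped in 4s = 1111 1111 1111 0101 1101 1101 0101 0101 = 0xFFF5DD55
Convert to decimal digit by digit (value = value*16 + digit):
  F -> 15
  15*16 + 15 (F) = 255
  255*16 + 15 (F) = 4095
  4095*16 + 5 = 65525
  65525*16 + 13 (D) = 1048413
  1048413*16 + 13 (D) = 16774621
  16774621*16 + 5 = 268393941
  268393941*16 + 5 = 4294303061
Decimal = 4294303061

4294303061


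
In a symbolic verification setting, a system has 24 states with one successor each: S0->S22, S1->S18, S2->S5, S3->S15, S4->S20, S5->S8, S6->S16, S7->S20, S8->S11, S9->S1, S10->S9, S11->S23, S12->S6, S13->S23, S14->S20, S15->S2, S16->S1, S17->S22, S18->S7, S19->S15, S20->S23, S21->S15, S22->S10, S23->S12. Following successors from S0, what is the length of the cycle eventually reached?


Trace from S0 until a state repeats:
  S0 -> S22 -> S10 -> S9 -> S1 -> S18 -> S7 -> S20 -> S23 -> S12 -> S6 -> S16 -> S1
S1 first seen at step 4, revisited at step 12.
Cycle length = 12 - 4 = 8

8


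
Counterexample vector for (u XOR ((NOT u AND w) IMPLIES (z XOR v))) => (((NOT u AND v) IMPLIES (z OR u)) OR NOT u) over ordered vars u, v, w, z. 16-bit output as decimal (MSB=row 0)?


F1 = (u XOR ((NOT u AND w) IMPLIES (z XOR v)))
F2 = (((NOT u AND v) IMPLIES (z OR u)) OR NOT u)
Counterexample to F1=>F2 is where F1=1 and F2=0.
Evaluate each row (bits = u,v,w,z, MSB first):
  row 0 [0000]: F1=1 F2=1 -> F1&~F2 -> 0
  row 1 [0001]: F1=1 F2=1 -> F1&~F2 -> 0
  row 2 [0010]: F1=0 F2=1 -> F1&~F2 -> 0
  row 3 [0011]: F1=1 F2=1 -> F1&~F2 -> 0
  row 4 [0100]: F1=1 F2=1 -> F1&~F2 -> 0
  row 5 [0101]: F1=1 F2=1 -> F1&~F2 -> 0
  row 6 [0110]: F1=1 F2=1 -> F1&~F2 -> 0
  row 7 [0111]: F1=0 F2=1 -> F1&~F2 -> 0
  row 8 [1000]: F1=0 F2=1 -> F1&~F2 -> 0
  row 9 [1001]: F1=0 F2=1 -> F1&~F2 -> 0
  row 10 [1010]: F1=0 F2=1 -> F1&~F2 -> 0
  row 11 [1011]: F1=0 F2=1 -> F1&~F2 -> 0
  row 12 [1100]: F1=0 F2=1 -> F1&~F2 -> 0
  row 13 [1101]: F1=0 F2=1 -> F1&~F2 -> 0
  row 14 [1110]: F1=0 F2=1 -> F1&~F2 -> 0
  row 15 [1111]: F1=0 F2=1 -> F1&~F2 -> 0
Full result column, 4 rows per line (u,v fixed per line; w,z runs 00..11 left to right):
  rows 0-3 [u,v=00]: 0000  = hex 0
  rows 4-7 [u,v=01]: 0000  = hex 0
  rows 8-11 [u,v=10]: 0000  = hex 0
  rows 12-15 [u,v=11]: 0000  = hex 0
Counterexample vector (row 0 .. row 15) = 0000000000000000
Output column grouped in 4s = 0000 0000 0000 0000 = 0x0000
Convert to decimal digit by digit (value = value*16 + digit):
  0 -> 0
  0*16 + 0 = 0
  0*16 + 0 = 0
  0*16 + 0 = 0
Decimal = 0

0


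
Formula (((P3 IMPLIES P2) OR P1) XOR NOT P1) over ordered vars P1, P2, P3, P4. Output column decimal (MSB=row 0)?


Formula: (((P3 IMPLIES P2) OR P1) XOR NOT P1) over P1, P2, P3, P4 (16 rows)
Evaluate each row (bits = P1,P2,P3,P4, MSB first):
  row 0 [0000]: (((0 IMPLIES 0) OR 0) XOR NOT 0) -> 0
  row 1 [0001]: (((0 IMPLIES 0) OR 0) XOR NOT 0) -> 0
  row 2 [0010]: (((1 IMPLIES 0) OR 0) XOR NOT 0) -> 1
  row 3 [0011]: (((1 IMPLIES 0) OR 0) XOR NOT 0) -> 1
  row 4 [0100]: (((0 IMPLIES 1) OR 0) XOR NOT 0) -> 0
  row 5 [0101]: (((0 IMPLIES 1) OR 0) XOR NOT 0) -> 0
  row 6 [0110]: (((1 IMPLIES 1) OR 0) XOR NOT 0) -> 0
  row 7 [0111]: (((1 IMPLIES 1) OR 0) XOR NOT 0) -> 0
  row 8 [1000]: (((0 IMPLIES 0) OR 1) XOR NOT 1) -> 1
  row 9 [1001]: (((0 IMPLIES 0) OR 1) XOR NOT 1) -> 1
  row 10 [1010]: (((1 IMPLIES 0) OR 1) XOR NOT 1) -> 1
  row 11 [1011]: (((1 IMPLIES 0) OR 1) XOR NOT 1) -> 1
  row 12 [1100]: (((0 IMPLIES 1) OR 1) XOR NOT 1) -> 1
  row 13 [1101]: (((0 IMPLIES 1) OR 1) XOR NOT 1) -> 1
  row 14 [1110]: (((1 IMPLIES 1) OR 1) XOR NOT 1) -> 1
  row 15 [1111]: (((1 IMPLIES 1) OR 1) XOR NOT 1) -> 1
Full result column, 4 rows per line (P1,P2 fixed per line; P3,P4 runs 00..11 left to right):
  rows 0-3 [P1,P2=00]: 0011  = hex 3
  rows 4-7 [P1,P2=01]: 0000  = hex 0
  rows 8-11 [P1,P2=10]: 1111  = hex F
  rows 12-15 [P1,P2=11]: 1111  = hex F
Output column (row 0 .. row 15) = 0011000011111111
Output column grouped in 4s = 0011 0000 1111 1111 = 0x30FF
Convert to decimal digit by digit (value = value*16 + digit):
  3 -> 3
  3*16 + 0 = 48
  48*16 + 15 (F) = 783
  783*16 + 15 (F) = 12543
Decimal = 12543

12543


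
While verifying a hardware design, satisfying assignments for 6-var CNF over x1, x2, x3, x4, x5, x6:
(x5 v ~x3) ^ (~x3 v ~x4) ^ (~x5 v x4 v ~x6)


CNF with 3 clauses over 6 vars (64 assignments).
An assignment satisfies CNF iff every clause has >=1 true literal.
Check each row (bits = x1,x2,x3,x4,x5,x6; clause T/F shown):
  row 0 [000000]: clauses=TTT -> 1
  row 1 [000001]: clauses=TTT -> 1
  row 2 [000010]: clauses=TTT -> 1
  row 3 [000011]: clauses=TTF -> 0
  row 4 [000100]: clauses=TTT -> 1
  (every remaining row is evaluated the same way; all 64 results are listed next)
Full result column, 8 rows per line (x1,x2,x3 fixed per line; x4,x5,x6 runs 000..111 left to right):
  rows 0-7 [x1,x2,x3=000]: 11101111  (ones: 7)
  rows 8-15 [x1,x2,x3=001]: 00100000  (ones: 1)
  rows 16-23 [x1,x2,x3=010]: 11101111  (ones: 7)
  rows 24-31 [x1,x2,x3=011]: 00100000  (ones: 1)
  rows 32-39 [x1,x2,x3=100]: 11101111  (ones: 7)
  rows 40-47 [x1,x2,x3=101]: 00100000  (ones: 1)
  rows 48-55 [x1,x2,x3=110]: 11101111  (ones: 7)
  rows 56-63 [x1,x2,x3=111]: 00100000  (ones: 1)
Satisfying assignments = 7+1+7+1+7+1+7+1 = 32

32


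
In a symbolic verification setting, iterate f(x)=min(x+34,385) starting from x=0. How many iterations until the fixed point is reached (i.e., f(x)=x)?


Step 1: x=0, cap=385, increment=34
Step 2: x grows by 34 each step until capped at 385; fixed point is x=385
Step 3: iterations = ceil(385/34) = 12

12


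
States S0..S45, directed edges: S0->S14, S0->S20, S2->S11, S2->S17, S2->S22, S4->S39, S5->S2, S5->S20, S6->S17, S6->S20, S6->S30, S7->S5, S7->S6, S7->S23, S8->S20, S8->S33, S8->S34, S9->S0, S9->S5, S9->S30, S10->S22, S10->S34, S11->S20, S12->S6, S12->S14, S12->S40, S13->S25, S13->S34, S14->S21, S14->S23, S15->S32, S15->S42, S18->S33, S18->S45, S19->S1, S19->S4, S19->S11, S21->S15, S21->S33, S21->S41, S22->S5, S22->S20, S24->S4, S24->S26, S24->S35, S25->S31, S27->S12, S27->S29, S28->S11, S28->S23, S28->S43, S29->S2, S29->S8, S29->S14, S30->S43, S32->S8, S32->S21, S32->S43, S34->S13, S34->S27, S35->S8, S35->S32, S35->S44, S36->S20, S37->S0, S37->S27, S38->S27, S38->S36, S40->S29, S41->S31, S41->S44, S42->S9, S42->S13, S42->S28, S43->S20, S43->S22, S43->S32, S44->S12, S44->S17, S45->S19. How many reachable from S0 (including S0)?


BFS from S0:
  layer 0: {S0}
  layer 1: {S14, S20}
  layer 2: {S21, S23}
  layer 3: {S15, S33, S41}
  layer 4: {S31, S32, S42, S44}
  layer 5: {S8, S9, S12, S13, S17, S28, S43}
  layer 6: {S5, S6, S11, S22, S25, S30, S34, S40}
  layer 7: {S2, S27, S29}
Reachable set: {S0, S2, S5, S6, S8, S9, S11, S12, S13, S14, S15, S17, S20, S21, S22, S23, S25, S27, S28, S29, S30, S31, S32, S33, S34, S40, S41, S42, S43, S44}
Count = 30

30


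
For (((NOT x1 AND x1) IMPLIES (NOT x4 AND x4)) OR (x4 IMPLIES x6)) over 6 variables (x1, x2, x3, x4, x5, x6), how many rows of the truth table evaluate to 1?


Formula: (((NOT x1 AND x1) IMPLIES (NOT x4 AND x4)) OR (x4 IMPLIES x6)) over 6 vars (64 rows)
Evaluate each row (x1, x2, x3, x4, x5, x6 as bits, MSB first):
  row 0 [000000]: (((NOT 0 AND 0) IMPLIES (NOT 0 AND 0)) OR (0 IMPLIES 0)) -> 1
  row 1 [000001]: (((NOT 0 AND 0) IMPLIES (NOT 0 AND 0)) OR (0 IMPLIES 1)) -> 1
  row 2 [000010]: (((NOT 0 AND 0) IMPLIES (NOT 0 AND 0)) OR (0 IMPLIES 0)) -> 1
  row 3 [000011]: (((NOT 0 AND 0) IMPLIES (NOT 0 AND 0)) OR (0 IMPLIES 1)) -> 1
  row 4 [000100]: (((NOT 0 AND 0) IMPLIES (NOT 1 AND 1)) OR (1 IMPLIES 0)) -> 1
  (every remaining row is evaluated the same way; all 64 results are listed next)
Full result column, 8 rows per line (x1,x2,x3 fixed per line; x4,x5,x6 runs 000..111 left to right):
  rows 0-7 [x1,x2,x3=000]: 11111111  (ones: 8)
  rows 8-15 [x1,x2,x3=001]: 11111111  (ones: 8)
  rows 16-23 [x1,x2,x3=010]: 11111111  (ones: 8)
  rows 24-31 [x1,x2,x3=011]: 11111111  (ones: 8)
  rows 32-39 [x1,x2,x3=100]: 11111111  (ones: 8)
  rows 40-47 [x1,x2,x3=101]: 11111111  (ones: 8)
  rows 48-55 [x1,x2,x3=110]: 11111111  (ones: 8)
  rows 56-63 [x1,x2,x3=111]: 11111111  (ones: 8)
Count of 1-rows = 8+8+8+8+8+8+8+8 = 64

64


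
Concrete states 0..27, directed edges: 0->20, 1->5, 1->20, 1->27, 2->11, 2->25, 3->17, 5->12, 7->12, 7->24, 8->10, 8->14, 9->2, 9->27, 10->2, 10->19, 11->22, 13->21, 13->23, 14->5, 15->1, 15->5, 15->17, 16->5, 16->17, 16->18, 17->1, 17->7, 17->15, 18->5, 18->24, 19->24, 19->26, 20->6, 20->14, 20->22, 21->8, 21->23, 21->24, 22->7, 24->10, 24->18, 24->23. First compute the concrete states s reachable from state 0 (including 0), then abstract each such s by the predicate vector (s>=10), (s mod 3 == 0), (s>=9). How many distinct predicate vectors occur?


BFS from 0:
Concrete reachable: {0, 2, 5, 6, 7, 10, 11, 12, 14, 18, 19, 20, 22, 23, 24, 25, 26}
Abstract via predicates (s>=10), (s mod 3 == 0), (s>=9):
  (0,0,0) <- {2, 5, 7}
  (0,1,0) <- {0, 6}
  (1,0,1) <- {10, 11, 14, 19, 20, 22, 23, 25, 26}
  (1,1,1) <- {12, 18, 24}
Distinct abstract states = 4

4


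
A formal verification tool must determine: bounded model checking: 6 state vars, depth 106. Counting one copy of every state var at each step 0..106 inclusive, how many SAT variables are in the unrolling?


BMC unrolls to depth k, creating one copy of each state var for steps 0..k.
Step count = 106 + 1 = 107 (steps 0 through 106)
Vars per step = 6
Total = 6 * 107 = 642

642


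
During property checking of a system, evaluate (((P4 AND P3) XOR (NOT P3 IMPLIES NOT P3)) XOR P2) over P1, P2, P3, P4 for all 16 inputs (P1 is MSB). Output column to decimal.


Formula: (((P4 AND P3) XOR (NOT P3 IMPLIES NOT P3)) XOR P2) over P1, P2, P3, P4 (16 rows)
Evaluate each row (bits = P1,P2,P3,P4, MSB first):
  row 0 [0000]: (((0 AND 0) XOR (NOT 0 IMPLIES NOT 0)) XOR 0) -> 1
  row 1 [0001]: (((1 AND 0) XOR (NOT 0 IMPLIES NOT 0)) XOR 0) -> 1
  row 2 [0010]: (((0 AND 1) XOR (NOT 1 IMPLIES NOT 1)) XOR 0) -> 1
  row 3 [0011]: (((1 AND 1) XOR (NOT 1 IMPLIES NOT 1)) XOR 0) -> 0
  row 4 [0100]: (((0 AND 0) XOR (NOT 0 IMPLIES NOT 0)) XOR 1) -> 0
  row 5 [0101]: (((1 AND 0) XOR (NOT 0 IMPLIES NOT 0)) XOR 1) -> 0
  row 6 [0110]: (((0 AND 1) XOR (NOT 1 IMPLIES NOT 1)) XOR 1) -> 0
  row 7 [0111]: (((1 AND 1) XOR (NOT 1 IMPLIES NOT 1)) XOR 1) -> 1
  row 8 [1000]: (((0 AND 0) XOR (NOT 0 IMPLIES NOT 0)) XOR 0) -> 1
  row 9 [1001]: (((1 AND 0) XOR (NOT 0 IMPLIES NOT 0)) XOR 0) -> 1
  row 10 [1010]: (((0 AND 1) XOR (NOT 1 IMPLIES NOT 1)) XOR 0) -> 1
  row 11 [1011]: (((1 AND 1) XOR (NOT 1 IMPLIES NOT 1)) XOR 0) -> 0
  row 12 [1100]: (((0 AND 0) XOR (NOT 0 IMPLIES NOT 0)) XOR 1) -> 0
  row 13 [1101]: (((1 AND 0) XOR (NOT 0 IMPLIES NOT 0)) XOR 1) -> 0
  row 14 [1110]: (((0 AND 1) XOR (NOT 1 IMPLIES NOT 1)) XOR 1) -> 0
  row 15 [1111]: (((1 AND 1) XOR (NOT 1 IMPLIES NOT 1)) XOR 1) -> 1
Full result column, 4 rows per line (P1,P2 fixed per line; P3,P4 runs 00..11 left to right):
  rows 0-3 [P1,P2=00]: 1110  = hex E
  rows 4-7 [P1,P2=01]: 0001  = hex 1
  rows 8-11 [P1,P2=10]: 1110  = hex E
  rows 12-15 [P1,P2=11]: 0001  = hex 1
Output column (row 0 .. row 15) = 1110000111100001
Output column grouped in 4s = 1110 0001 1110 0001 = 0xE1E1
Convert to decimal digit by digit (value = value*16 + digit):
  E -> 14
  14*16 + 1 = 225
  225*16 + 14 (E) = 3614
  3614*16 + 1 = 57825
Decimal = 57825

57825


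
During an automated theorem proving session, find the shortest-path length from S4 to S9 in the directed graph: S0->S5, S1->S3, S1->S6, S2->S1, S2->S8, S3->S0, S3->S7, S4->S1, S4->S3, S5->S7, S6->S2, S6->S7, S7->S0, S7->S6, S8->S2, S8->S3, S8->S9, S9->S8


BFS layer-by-layer from S4:
  dist 0: {S4}
  dist 1: {S1, S3}
  dist 2: {S0, S6, S7}
  dist 3: {S2, S5}
  dist 4: {S8}
  dist 5: {S9}
  -> S9 reached at distance 5
Shortest path length = 5

5


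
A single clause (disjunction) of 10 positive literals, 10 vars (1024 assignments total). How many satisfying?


Step 1: Total=2^10=1024
Step 2: Unsat when all 10 false: 2^0=1
Step 3: Sat=1024-1=1023

1023


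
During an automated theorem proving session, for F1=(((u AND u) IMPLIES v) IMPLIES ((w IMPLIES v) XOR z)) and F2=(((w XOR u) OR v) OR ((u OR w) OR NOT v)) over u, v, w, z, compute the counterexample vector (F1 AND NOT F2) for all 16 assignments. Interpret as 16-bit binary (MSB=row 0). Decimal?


F1 = (((u AND u) IMPLIES v) IMPLIES ((w IMPLIES v) XOR z))
F2 = (((w XOR u) OR v) OR ((u OR w) OR NOT v))
Counterexample to F1=>F2 is where F1=1 and F2=0.
Evaluate each row (bits = u,v,w,z, MSB first):
  row 0 [0000]: F1=1 F2=1 -> F1&~F2 -> 0
  row 1 [0001]: F1=0 F2=1 -> F1&~F2 -> 0
  row 2 [0010]: F1=0 F2=1 -> F1&~F2 -> 0
  row 3 [0011]: F1=1 F2=1 -> F1&~F2 -> 0
  row 4 [0100]: F1=1 F2=1 -> F1&~F2 -> 0
  row 5 [0101]: F1=0 F2=1 -> F1&~F2 -> 0
  row 6 [0110]: F1=1 F2=1 -> F1&~F2 -> 0
  row 7 [0111]: F1=0 F2=1 -> F1&~F2 -> 0
  row 8 [1000]: F1=1 F2=1 -> F1&~F2 -> 0
  row 9 [1001]: F1=1 F2=1 -> F1&~F2 -> 0
  row 10 [1010]: F1=1 F2=1 -> F1&~F2 -> 0
  row 11 [1011]: F1=1 F2=1 -> F1&~F2 -> 0
  row 12 [1100]: F1=1 F2=1 -> F1&~F2 -> 0
  row 13 [1101]: F1=0 F2=1 -> F1&~F2 -> 0
  row 14 [1110]: F1=1 F2=1 -> F1&~F2 -> 0
  row 15 [1111]: F1=0 F2=1 -> F1&~F2 -> 0
Full result column, 4 rows per line (u,v fixed per line; w,z runs 00..11 left to right):
  rows 0-3 [u,v=00]: 0000  = hex 0
  rows 4-7 [u,v=01]: 0000  = hex 0
  rows 8-11 [u,v=10]: 0000  = hex 0
  rows 12-15 [u,v=11]: 0000  = hex 0
Counterexample vector (row 0 .. row 15) = 0000000000000000
Output column grouped in 4s = 0000 0000 0000 0000 = 0x0000
Convert to decimal digit by digit (value = value*16 + digit):
  0 -> 0
  0*16 + 0 = 0
  0*16 + 0 = 0
  0*16 + 0 = 0
Decimal = 0

0
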